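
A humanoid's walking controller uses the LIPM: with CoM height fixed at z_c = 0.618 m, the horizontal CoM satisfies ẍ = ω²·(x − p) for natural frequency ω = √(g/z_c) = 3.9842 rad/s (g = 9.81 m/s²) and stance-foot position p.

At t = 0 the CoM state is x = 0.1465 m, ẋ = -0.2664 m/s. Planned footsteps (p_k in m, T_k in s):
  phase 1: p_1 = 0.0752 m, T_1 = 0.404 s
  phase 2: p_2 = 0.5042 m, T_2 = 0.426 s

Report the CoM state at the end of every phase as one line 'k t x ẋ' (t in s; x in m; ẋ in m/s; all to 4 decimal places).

phase 1: p=0.0752, T=0.404, ωT=1.609617, cosh=2.600429, sinh=2.400465; start (x,ẋ)=(0.146500, -0.266400) → end (x,ẋ)=(0.100106, -0.010846)
phase 2: p=0.5042, T=0.426, ωT=1.697269, cosh=2.821101, sinh=2.637918; start (x,ẋ)=(0.100106, -0.010846) → end (x,ẋ)=(-0.642972, -4.277627)

1 0.4040 0.1001 -0.0108
2 0.8300 -0.6430 -4.2776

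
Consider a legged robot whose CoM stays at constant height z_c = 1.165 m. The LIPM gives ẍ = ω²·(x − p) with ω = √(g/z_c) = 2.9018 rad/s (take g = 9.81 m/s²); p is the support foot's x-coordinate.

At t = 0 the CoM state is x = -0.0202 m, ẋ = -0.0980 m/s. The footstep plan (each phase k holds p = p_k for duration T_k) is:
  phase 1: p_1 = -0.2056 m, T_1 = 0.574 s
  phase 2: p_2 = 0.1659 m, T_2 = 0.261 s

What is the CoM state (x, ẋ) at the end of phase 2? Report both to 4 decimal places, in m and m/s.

x = 0.5475, ẋ = 1.5565

phase 1: p=-0.2056, T=0.574, ωT=1.665633, cosh=2.739046, sinh=2.549975; start (x,ẋ)=(-0.020200, -0.098000) → end (x,ẋ)=(0.216101, 1.103444)
phase 2: p=0.1659, T=0.261, ωT=0.757370, cosh=1.300779, sinh=0.831881; start (x,ẋ)=(0.216101, 1.103444) → end (x,ẋ)=(0.547533, 1.556520)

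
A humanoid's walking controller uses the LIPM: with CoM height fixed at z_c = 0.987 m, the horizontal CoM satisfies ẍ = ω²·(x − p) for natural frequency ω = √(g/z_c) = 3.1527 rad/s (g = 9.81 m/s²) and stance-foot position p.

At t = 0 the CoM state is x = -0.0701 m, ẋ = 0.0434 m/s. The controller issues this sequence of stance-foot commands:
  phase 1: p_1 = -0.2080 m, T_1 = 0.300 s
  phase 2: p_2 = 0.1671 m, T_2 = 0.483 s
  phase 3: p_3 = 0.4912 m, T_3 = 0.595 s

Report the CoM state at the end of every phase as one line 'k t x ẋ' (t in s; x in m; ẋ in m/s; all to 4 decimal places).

1 0.3000 0.0114 0.5396
2 0.7830 0.1668 0.2239
3 1.3780 -0.3659 -2.5113

phase 1: p=-0.2080, T=0.300, ωT=0.945810, cosh=1.481632, sinh=1.093267; start (x,ẋ)=(-0.070100, 0.043400) → end (x,ẋ)=(0.011367, 0.539609)
phase 2: p=0.1671, T=0.483, ωT=1.522754, cosh=2.401473, sinh=2.183362; start (x,ẋ)=(0.011367, 0.539609) → end (x,ẋ)=(0.166810, 0.223868)
phase 3: p=0.4912, T=0.595, ωT=1.875856, cosh=3.339815, sinh=3.186591; start (x,ẋ)=(0.166810, 0.223868) → end (x,ẋ)=(-0.365927, -2.511261)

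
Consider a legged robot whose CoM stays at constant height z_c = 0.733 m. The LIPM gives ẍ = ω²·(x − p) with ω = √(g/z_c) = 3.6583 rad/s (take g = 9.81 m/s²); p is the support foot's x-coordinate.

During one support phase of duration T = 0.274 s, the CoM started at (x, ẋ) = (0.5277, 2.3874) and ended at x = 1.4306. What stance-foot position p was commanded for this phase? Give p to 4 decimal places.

p = 0.2830

ωT = 3.6583·0.274 = 1.002374; cosh(ωT) = 1.545875, sinh(ωT) = 1.178868
x(T) = p + (x₀−p)·cosh(ωT) + (ẋ₀/ω)·sinh(ωT) ⇒ p·(1 − cosh) = x(T) − x₀·cosh − (ẋ₀/ω)·sinh
numerator   = 1.4306 − (0.5277)·1.545875 − (2.3874/3.6583)·1.178868 = -0.154486
denominator = 1 − 1.545875 = -0.545875
p = -0.154486 / -0.545875 = 0.2830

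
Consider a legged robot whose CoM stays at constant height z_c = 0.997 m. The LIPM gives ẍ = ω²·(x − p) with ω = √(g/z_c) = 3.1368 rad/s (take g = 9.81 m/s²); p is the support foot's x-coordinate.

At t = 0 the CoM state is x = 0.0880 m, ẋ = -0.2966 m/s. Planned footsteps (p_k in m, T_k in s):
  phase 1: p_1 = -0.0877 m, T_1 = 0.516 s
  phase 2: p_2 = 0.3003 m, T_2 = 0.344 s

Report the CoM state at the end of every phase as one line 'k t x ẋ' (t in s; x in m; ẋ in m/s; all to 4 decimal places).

1 0.5160 0.1438 0.5582
2 0.8600 0.2750 0.2773

phase 1: p=-0.0877, T=0.516, ωT=1.618589, cosh=2.622071, sinh=2.423893; start (x,ẋ)=(0.088000, -0.296600) → end (x,ẋ)=(0.143807, 0.558188)
phase 2: p=0.3003, T=0.344, ωT=1.079059, cosh=1.640913, sinh=1.300998; start (x,ẋ)=(0.143807, 0.558188) → end (x,ẋ)=(0.275018, 0.277294)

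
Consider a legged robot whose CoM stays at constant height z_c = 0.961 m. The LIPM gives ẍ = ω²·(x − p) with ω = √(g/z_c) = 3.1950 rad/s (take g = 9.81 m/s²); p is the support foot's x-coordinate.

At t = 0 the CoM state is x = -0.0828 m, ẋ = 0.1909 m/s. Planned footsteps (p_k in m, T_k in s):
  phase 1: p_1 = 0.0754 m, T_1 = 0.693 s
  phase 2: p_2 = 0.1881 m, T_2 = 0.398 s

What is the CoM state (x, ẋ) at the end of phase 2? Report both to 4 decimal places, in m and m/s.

x = -1.6391, ẋ = -5.7155

phase 1: p=0.0754, T=0.693, ωT=2.214135, cosh=4.631368, sinh=4.522120; start (x,ẋ)=(-0.082800, 0.190900) → end (x,ẋ)=(-0.387088, -1.401573)
phase 2: p=0.1881, T=0.398, ωT=1.271610, cosh=1.923485, sinh=1.643105; start (x,ẋ)=(-0.387088, -1.401573) → end (x,ẋ)=(-1.639057, -5.715478)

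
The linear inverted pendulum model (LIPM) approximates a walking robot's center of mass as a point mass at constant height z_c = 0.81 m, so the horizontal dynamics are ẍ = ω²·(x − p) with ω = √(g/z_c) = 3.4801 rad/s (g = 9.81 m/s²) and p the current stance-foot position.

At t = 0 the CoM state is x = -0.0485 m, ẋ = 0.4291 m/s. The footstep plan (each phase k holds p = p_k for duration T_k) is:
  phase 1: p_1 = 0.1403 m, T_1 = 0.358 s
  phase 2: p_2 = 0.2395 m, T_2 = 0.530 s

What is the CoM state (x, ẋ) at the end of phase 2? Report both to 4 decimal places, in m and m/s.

x = -0.8091, ẋ = -3.5453

phase 1: p=0.1403, T=0.358, ωT=1.245876, cosh=1.881833, sinh=1.594144; start (x,ẋ)=(-0.048500, 0.429100) → end (x,ẋ)=(-0.018430, -0.239927)
phase 2: p=0.2395, T=0.530, ωT=1.844453, cosh=3.241376, sinh=3.083264; start (x,ẋ)=(-0.018430, -0.239927) → end (x,ẋ)=(-0.809117, -3.545303)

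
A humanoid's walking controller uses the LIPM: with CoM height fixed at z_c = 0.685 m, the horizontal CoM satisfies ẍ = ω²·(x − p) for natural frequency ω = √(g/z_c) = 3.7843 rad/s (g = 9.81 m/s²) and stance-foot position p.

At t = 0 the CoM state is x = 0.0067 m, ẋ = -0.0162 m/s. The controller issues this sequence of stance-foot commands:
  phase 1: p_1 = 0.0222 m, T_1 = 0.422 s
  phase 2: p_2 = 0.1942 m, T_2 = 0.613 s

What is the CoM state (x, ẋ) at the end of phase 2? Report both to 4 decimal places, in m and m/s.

x = -1.1861, ẋ = -5.1588

phase 1: p=0.0222, T=0.422, ωT=1.596975, cosh=2.570289, sinh=2.367781; start (x,ẋ)=(0.006700, -0.016200) → end (x,ẋ)=(-0.027776, -0.180525)
phase 2: p=0.1942, T=0.613, ωT=2.319776, cosh=5.135845, sinh=5.037549; start (x,ẋ)=(-0.027776, -0.180525) → end (x,ẋ)=(-1.186141, -5.158801)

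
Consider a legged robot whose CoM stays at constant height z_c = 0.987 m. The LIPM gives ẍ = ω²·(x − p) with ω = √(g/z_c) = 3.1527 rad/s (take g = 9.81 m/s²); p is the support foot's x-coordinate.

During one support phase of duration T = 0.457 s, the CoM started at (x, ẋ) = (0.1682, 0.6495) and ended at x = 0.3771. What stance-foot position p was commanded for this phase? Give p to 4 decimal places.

p = 0.3322

ωT = 3.1527·0.457 = 1.440784; cosh(ωT) = 2.230374, sinh(ωT) = 1.993632
x(T) = p + (x₀−p)·cosh(ωT) + (ẋ₀/ω)·sinh(ωT) ⇒ p·(1 − cosh) = x(T) − x₀·cosh − (ẋ₀/ω)·sinh
numerator   = 0.3771 − (0.1682)·2.230374 − (0.6495/3.1527)·1.993632 = -0.408765
denominator = 1 − 2.230374 = -1.230374
p = -0.408765 / -1.230374 = 0.3322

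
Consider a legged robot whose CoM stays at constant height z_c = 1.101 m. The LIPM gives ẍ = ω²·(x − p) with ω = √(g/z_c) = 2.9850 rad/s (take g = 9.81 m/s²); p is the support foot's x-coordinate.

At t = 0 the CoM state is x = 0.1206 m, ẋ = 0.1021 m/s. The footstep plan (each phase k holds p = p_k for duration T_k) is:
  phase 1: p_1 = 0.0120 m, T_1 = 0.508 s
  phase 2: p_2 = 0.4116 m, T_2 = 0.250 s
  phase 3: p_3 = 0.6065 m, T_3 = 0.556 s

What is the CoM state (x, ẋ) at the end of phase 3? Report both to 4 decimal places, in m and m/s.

x = 1.4498, ẋ = 2.7311

phase 1: p=0.0120, T=0.508, ωT=1.516380, cosh=2.387604, sinh=2.168099; start (x,ẋ)=(0.120600, 0.102100) → end (x,ẋ)=(0.345452, 0.946609)
phase 2: p=0.4116, T=0.250, ωT=0.746250, cosh=1.291609, sinh=0.817467; start (x,ẋ)=(0.345452, 0.946609) → end (x,ẋ)=(0.585400, 1.061239)
phase 3: p=0.6065, T=0.556, ωT=1.659660, cosh=2.723863, sinh=2.533660; start (x,ẋ)=(0.585400, 1.061239) → end (x,ẋ)=(1.449803, 2.731091)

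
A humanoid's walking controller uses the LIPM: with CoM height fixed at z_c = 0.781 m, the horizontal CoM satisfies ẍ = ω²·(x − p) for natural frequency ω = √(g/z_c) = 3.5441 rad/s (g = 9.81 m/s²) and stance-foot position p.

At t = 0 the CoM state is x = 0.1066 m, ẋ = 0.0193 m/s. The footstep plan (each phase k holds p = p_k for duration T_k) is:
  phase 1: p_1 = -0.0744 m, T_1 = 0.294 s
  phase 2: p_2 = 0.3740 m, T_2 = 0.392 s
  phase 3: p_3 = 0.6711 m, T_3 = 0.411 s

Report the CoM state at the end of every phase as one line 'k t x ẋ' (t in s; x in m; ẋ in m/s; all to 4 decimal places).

1 0.2940 0.2208 0.8268
2 0.6860 0.4866 0.7404
3 1.0970 0.6776 0.3480

phase 1: p=-0.0744, T=0.294, ωT=1.041965, cosh=1.593772, sinh=1.241011; start (x,ẋ)=(0.106600, 0.019300) → end (x,ẋ)=(0.220831, 0.826846)
phase 2: p=0.3740, T=0.392, ωT=1.389287, cosh=2.130621, sinh=1.881368; start (x,ẋ)=(0.220831, 0.826846) → end (x,ẋ)=(0.486582, 0.740401)
phase 3: p=0.6711, T=0.411, ωT=1.456625, cosh=2.262237, sinh=2.029215; start (x,ẋ)=(0.486582, 0.740401) → end (x,ẋ)=(0.677602, 0.347956)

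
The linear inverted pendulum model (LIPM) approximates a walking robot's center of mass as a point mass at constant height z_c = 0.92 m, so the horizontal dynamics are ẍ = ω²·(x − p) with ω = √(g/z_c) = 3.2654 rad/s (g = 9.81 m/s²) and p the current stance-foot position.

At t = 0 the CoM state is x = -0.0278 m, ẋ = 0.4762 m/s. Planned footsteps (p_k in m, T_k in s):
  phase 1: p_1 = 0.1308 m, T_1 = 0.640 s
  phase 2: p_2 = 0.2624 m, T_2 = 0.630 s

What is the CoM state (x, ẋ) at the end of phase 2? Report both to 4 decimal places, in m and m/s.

phase 1: p=0.1308, T=0.640, ωT=2.089856, cosh=4.103728, sinh=3.980023; start (x,ẋ)=(-0.027800, 0.476200) → end (x,ẋ)=(0.060364, -0.107029)
phase 2: p=0.2624, T=0.630, ωT=2.057202, cosh=3.975929, sinh=3.848118; start (x,ẋ)=(0.060364, -0.107029) → end (x,ẋ)=(-0.667010, -2.964255)

x = -0.6670, ẋ = -2.9643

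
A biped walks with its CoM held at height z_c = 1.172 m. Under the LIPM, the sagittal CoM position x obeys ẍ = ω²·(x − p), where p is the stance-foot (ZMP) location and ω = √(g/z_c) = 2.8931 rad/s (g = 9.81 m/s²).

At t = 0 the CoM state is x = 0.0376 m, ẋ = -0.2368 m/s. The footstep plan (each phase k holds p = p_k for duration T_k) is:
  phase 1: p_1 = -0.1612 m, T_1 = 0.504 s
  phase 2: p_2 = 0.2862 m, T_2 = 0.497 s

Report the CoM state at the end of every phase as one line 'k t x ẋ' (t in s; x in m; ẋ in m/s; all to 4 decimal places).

phase 1: p=-0.1612, T=0.504, ωT=1.458122, cosh=2.265277, sinh=2.032605; start (x,ẋ)=(0.037600, -0.236800) → end (x,ẋ)=(0.122769, 0.632631)
phase 2: p=0.2862, T=0.497, ωT=1.437871, cosh=2.224576, sinh=1.987143; start (x,ẋ)=(0.122769, 0.632631) → end (x,ẋ)=(0.357161, 0.467769)

1 0.5040 0.1228 0.6326
2 1.0010 0.3572 0.4678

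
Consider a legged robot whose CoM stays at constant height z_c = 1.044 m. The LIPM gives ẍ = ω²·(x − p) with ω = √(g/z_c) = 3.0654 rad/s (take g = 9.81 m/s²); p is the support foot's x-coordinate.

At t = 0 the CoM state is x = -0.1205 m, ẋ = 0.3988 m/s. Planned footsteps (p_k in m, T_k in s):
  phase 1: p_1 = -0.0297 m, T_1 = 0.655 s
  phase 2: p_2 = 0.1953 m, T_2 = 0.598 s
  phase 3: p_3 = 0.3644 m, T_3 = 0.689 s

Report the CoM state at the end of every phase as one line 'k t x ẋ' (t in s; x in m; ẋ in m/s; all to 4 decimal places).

1 0.6550 0.1018 0.4940
2 1.2530 0.3865 0.7108
3 1.9420 1.4012 3.2561

phase 1: p=-0.0297, T=0.655, ωT=2.007837, cosh=3.790735, sinh=3.656456; start (x,ẋ)=(-0.120500, 0.398800) → end (x,ẋ)=(0.101796, 0.494013)
phase 2: p=0.1953, T=0.598, ωT=1.833109, cosh=3.206607, sinh=3.046692; start (x,ẋ)=(0.101796, 0.494013) → end (x,ẋ)=(0.386468, 0.710842)
phase 3: p=0.3644, T=0.689, ωT=2.112061, cosh=4.193122, sinh=4.072133; start (x,ẋ)=(0.386468, 0.710842) → end (x,ẋ)=(1.401229, 3.256114)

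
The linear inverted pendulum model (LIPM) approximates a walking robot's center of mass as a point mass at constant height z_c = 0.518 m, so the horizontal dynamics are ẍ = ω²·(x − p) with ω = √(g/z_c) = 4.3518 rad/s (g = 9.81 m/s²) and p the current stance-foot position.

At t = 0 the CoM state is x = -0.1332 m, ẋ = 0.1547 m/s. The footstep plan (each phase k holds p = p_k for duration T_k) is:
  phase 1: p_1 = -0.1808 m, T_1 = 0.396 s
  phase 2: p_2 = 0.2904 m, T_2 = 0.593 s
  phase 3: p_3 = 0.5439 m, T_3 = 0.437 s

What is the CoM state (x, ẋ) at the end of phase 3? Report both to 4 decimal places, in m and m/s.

phase 1: p=-0.1808, T=0.396, ωT=1.723313, cosh=2.890767, sinh=2.712293; start (x,ẋ)=(-0.133200, 0.154700) → end (x,ẋ)=(0.053218, 1.009041)
phase 2: p=0.2904, T=0.593, ωT=2.580617, cosh=6.640508, sinh=6.564781; start (x,ẋ)=(0.053218, 1.009041) → end (x,ẋ)=(0.237554, -0.075400)
phase 3: p=0.5439, T=0.437, ωT=1.901737, cosh=3.423412, sinh=3.274103; start (x,ẋ)=(0.237554, -0.075400) → end (x,ẋ)=(-0.561577, -4.623019)

x = -0.5616, ẋ = -4.6230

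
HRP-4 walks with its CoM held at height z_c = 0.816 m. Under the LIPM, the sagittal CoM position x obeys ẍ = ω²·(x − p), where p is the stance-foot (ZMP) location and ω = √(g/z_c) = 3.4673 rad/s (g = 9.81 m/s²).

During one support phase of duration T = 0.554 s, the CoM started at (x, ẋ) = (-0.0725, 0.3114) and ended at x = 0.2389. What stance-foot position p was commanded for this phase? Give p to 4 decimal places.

p = -0.0771

ωT = 3.4673·0.554 = 1.920884; cosh(ωT) = 3.486735, sinh(ωT) = 3.340257
x(T) = p + (x₀−p)·cosh(ωT) + (ẋ₀/ω)·sinh(ωT) ⇒ p·(1 − cosh) = x(T) − x₀·cosh − (ẋ₀/ω)·sinh
numerator   = 0.2389 − (-0.0725)·3.486735 − (0.3114/3.4673)·3.340257 = 0.191698
denominator = 1 − 3.486735 = -2.486735
p = 0.191698 / -2.486735 = -0.0771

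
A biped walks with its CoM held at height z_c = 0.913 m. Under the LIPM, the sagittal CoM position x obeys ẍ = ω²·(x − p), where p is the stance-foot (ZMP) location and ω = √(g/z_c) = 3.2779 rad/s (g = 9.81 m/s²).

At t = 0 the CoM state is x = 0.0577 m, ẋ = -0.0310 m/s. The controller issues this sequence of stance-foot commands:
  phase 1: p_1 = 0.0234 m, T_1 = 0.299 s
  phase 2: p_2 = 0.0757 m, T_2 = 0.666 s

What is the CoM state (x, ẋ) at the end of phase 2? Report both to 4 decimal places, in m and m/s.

x = 0.1353, ẋ = 0.2088

phase 1: p=0.0234, T=0.299, ωT=0.980092, cosh=1.519989, sinh=1.144713; start (x,ẋ)=(0.057700, -0.031000) → end (x,ẋ)=(0.064710, 0.081583)
phase 2: p=0.0757, T=0.666, ωT=2.183081, cosh=4.493151, sinh=4.380457; start (x,ẋ)=(0.064710, 0.081583) → end (x,ẋ)=(0.135343, 0.208758)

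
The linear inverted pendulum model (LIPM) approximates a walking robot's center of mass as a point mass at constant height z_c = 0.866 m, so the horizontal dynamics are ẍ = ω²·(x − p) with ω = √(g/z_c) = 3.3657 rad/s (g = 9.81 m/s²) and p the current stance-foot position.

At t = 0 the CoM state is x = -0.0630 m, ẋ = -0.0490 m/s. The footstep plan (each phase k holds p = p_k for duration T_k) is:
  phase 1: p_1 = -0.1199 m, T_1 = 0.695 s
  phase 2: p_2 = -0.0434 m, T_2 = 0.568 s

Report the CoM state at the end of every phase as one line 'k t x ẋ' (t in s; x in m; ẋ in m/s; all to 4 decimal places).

phase 1: p=-0.1199, T=0.695, ωT=2.339161, cosh=5.234472, sinh=5.138064; start (x,ẋ)=(-0.063000, -0.049000) → end (x,ẋ)=(0.103138, 0.727493)
phase 2: p=-0.0434, T=0.568, ωT=1.911718, cosh=3.456262, sinh=3.308436; start (x,ẋ)=(0.103138, 0.727493) → end (x,ẋ)=(1.178190, 4.146139)

1 0.6950 0.1031 0.7275
2 1.2630 1.1782 4.1461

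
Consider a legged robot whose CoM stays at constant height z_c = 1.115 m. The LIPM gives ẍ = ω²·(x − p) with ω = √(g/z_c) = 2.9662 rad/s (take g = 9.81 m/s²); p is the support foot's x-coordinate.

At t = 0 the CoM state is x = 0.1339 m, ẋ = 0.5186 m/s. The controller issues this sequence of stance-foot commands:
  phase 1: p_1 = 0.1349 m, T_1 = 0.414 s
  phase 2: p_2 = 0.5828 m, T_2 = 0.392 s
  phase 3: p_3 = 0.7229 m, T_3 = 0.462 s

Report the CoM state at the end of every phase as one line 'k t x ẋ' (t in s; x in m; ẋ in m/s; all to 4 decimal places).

phase 1: p=0.1349, T=0.414, ωT=1.228007, cosh=1.853646, sinh=1.560771; start (x,ẋ)=(0.133900, 0.518600) → end (x,ẋ)=(0.405926, 0.956671)
phase 2: p=0.5828, T=0.392, ωT=1.162750, cosh=1.755672, sinh=1.443047; start (x,ẋ)=(0.405926, 0.956671) → end (x,ẋ)=(0.737685, 0.922516)
phase 3: p=0.7229, T=0.462, ωT=1.370384, cosh=2.095437, sinh=1.841427; start (x,ẋ)=(0.737685, 0.922516) → end (x,ẋ)=(1.326582, 2.013830)

1 0.4140 0.4059 0.9567
2 0.8060 0.7377 0.9225
3 1.2680 1.3266 2.0138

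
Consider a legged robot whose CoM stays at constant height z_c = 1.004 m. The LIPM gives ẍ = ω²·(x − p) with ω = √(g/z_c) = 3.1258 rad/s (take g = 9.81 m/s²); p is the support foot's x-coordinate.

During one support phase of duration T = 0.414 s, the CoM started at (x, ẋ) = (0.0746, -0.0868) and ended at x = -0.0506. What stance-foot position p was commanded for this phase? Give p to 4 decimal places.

ωT = 3.1258·0.414 = 1.294081; cosh(ωT) = 1.960896, sinh(ωT) = 1.686747
x(T) = p + (x₀−p)·cosh(ωT) + (ẋ₀/ω)·sinh(ωT) ⇒ p·(1 − cosh) = x(T) − x₀·cosh − (ẋ₀/ω)·sinh
numerator   = -0.0506 − (0.0746)·1.960896 − (-0.0868/3.1258)·1.686747 = -0.150044
denominator = 1 − 1.960896 = -0.960896
p = -0.150044 / -0.960896 = 0.1561

p = 0.1561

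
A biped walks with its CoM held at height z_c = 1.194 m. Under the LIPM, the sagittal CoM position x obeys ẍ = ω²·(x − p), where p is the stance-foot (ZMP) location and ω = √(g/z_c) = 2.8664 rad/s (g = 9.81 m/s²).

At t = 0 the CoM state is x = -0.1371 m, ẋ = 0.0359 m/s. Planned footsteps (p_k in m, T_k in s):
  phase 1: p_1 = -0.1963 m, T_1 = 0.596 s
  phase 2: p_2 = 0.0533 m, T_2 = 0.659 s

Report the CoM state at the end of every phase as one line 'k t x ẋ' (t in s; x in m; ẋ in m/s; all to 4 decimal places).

1 0.5960 0.0059 0.5553
2 1.2550 0.5188 1.4389

phase 1: p=-0.1963, T=0.596, ωT=1.708374, cosh=2.850570, sinh=2.669410; start (x,ẋ)=(-0.137100, 0.035900) → end (x,ẋ)=(0.005887, 0.555310)
phase 2: p=0.0533, T=0.659, ωT=1.888958, cosh=3.381851, sinh=3.230621; start (x,ẋ)=(0.005887, 0.555310) → end (x,ẋ)=(0.518826, 1.438916)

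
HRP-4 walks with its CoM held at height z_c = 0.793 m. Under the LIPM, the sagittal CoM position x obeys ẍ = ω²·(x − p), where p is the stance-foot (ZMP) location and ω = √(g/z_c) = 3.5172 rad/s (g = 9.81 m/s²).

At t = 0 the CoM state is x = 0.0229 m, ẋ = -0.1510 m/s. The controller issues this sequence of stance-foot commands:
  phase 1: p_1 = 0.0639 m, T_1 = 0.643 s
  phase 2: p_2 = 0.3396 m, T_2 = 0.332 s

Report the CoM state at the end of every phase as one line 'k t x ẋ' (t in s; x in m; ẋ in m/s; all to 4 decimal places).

phase 1: p=0.0639, T=0.643, ωT=2.261560, cosh=4.851117, sinh=4.746929; start (x,ẋ)=(0.022900, -0.151000) → end (x,ẋ)=(-0.338790, -1.417051)
phase 2: p=0.3396, T=0.332, ωT=1.167710, cosh=1.762851, sinh=1.451773; start (x,ẋ)=(-0.338790, -1.417051) → end (x,ẋ)=(-1.441209, -5.962030)

1 0.6430 -0.3388 -1.4171
2 0.9750 -1.4412 -5.9620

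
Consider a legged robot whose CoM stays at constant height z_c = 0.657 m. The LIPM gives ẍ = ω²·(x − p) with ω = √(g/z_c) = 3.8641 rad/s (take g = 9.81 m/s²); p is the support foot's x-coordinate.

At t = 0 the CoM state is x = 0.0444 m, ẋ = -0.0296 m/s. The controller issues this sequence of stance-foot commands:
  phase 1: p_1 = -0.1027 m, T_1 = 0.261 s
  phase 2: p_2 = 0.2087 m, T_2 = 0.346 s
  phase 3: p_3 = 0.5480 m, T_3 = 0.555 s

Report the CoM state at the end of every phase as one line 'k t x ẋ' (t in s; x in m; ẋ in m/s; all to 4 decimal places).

1 0.2610 0.1167 0.6295
2 0.6070 0.3102 0.6508
3 1.1620 0.2279 -1.0531

phase 1: p=-0.1027, T=0.261, ωT=1.008530, cosh=1.553161, sinh=1.188407; start (x,ẋ)=(0.044400, -0.029600) → end (x,ẋ)=(0.116667, 0.629528)
phase 2: p=0.2087, T=0.346, ωT=1.336979, cosh=2.035080, sinh=1.772442; start (x,ẋ)=(0.116667, 0.629528) → end (x,ẋ)=(0.310166, 0.650812)
phase 3: p=0.5480, T=0.555, ωT=2.144576, cosh=4.327767, sinh=4.210649; start (x,ẋ)=(0.310166, 0.650812) → end (x,ẋ)=(0.227887, -1.053093)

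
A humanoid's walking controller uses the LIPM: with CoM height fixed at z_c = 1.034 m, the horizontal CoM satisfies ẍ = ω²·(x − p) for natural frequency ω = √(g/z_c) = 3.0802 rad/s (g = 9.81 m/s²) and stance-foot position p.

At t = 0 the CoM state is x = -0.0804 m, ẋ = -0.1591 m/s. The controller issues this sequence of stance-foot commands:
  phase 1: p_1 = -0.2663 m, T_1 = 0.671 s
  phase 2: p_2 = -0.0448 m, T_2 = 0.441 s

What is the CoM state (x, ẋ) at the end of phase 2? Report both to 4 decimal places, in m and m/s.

x = 1.5624, ẋ = 5.1020

phase 1: p=-0.2663, T=0.671, ωT=2.066814, cosh=4.013102, sinh=3.886514; start (x,ẋ)=(-0.080400, -0.159100) → end (x,ẋ)=(0.278988, 1.586969)
phase 2: p=-0.0448, T=0.441, ωT=1.358368, cosh=2.073460, sinh=1.816380; start (x,ẋ)=(0.278988, 1.586969) → end (x,ẋ)=(1.562389, 5.102049)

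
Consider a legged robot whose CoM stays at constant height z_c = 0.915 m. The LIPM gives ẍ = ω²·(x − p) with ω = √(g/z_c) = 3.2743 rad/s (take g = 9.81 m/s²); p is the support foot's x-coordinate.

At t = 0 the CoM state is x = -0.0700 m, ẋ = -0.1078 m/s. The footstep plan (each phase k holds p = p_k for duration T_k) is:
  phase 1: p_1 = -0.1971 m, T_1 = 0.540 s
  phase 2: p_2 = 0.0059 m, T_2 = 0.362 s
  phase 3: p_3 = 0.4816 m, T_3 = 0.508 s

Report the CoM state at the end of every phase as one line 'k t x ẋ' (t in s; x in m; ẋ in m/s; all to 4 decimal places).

1 0.5400 0.0925 0.8588
2 0.9020 0.5497 1.9565
3 1.4100 2.1877 5.9149

phase 1: p=-0.1971, T=0.540, ωT=1.768122, cosh=3.015246, sinh=2.844593; start (x,ẋ)=(-0.070000, -0.107800) → end (x,ẋ)=(0.092485, 0.858772)
phase 2: p=0.0059, T=0.362, ωT=1.185297, cosh=1.788656, sinh=1.483001; start (x,ẋ)=(0.092485, 0.858772) → end (x,ẋ)=(0.549727, 1.956487)
phase 3: p=0.4816, T=0.508, ωT=1.663344, cosh=2.733217, sinh=2.543713; start (x,ẋ)=(0.549727, 1.956487) → end (x,ẋ)=(2.187747, 5.914926)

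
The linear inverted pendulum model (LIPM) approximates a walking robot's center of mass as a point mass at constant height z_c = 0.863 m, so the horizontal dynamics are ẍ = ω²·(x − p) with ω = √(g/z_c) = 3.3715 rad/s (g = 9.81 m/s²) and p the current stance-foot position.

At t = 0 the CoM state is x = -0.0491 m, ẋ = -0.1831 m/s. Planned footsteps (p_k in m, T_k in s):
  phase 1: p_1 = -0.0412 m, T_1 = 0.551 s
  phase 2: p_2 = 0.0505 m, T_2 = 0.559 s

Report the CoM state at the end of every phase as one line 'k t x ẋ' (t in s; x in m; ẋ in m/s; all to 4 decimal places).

phase 1: p=-0.0412, T=0.551, ωT=1.857697, cosh=3.282494, sinh=3.126463; start (x,ẋ)=(-0.049100, -0.183100) → end (x,ẋ)=(-0.236924, -0.684298)
phase 2: p=0.0505, T=0.559, ωT=1.884669, cosh=3.368025, sinh=3.216146; start (x,ẋ)=(-0.236924, -0.684298) → end (x,ẋ)=(-1.570318, -5.421340)

1 0.5510 -0.2369 -0.6843
2 1.1100 -1.5703 -5.4213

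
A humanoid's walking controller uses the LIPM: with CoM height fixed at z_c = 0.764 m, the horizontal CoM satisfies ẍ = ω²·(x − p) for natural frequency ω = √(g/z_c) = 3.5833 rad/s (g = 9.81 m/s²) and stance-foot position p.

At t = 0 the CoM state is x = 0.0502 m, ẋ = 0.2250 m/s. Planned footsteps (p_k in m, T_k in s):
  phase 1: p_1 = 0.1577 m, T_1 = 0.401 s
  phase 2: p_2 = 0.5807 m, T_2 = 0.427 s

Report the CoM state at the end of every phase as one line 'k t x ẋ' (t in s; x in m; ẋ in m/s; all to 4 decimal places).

1 0.4010 0.0434 -0.2645
2 0.8280 -0.8807 -4.8770

phase 1: p=0.1577, T=0.401, ωT=1.436903, cosh=2.222654, sinh=1.984992; start (x,ẋ)=(0.050200, 0.225000) → end (x,ẋ)=(0.043405, -0.264531)
phase 2: p=0.5807, T=0.427, ωT=1.530069, cosh=2.417508, sinh=2.200988; start (x,ẋ)=(0.043405, -0.264531) → end (x,ẋ)=(-0.880700, -4.877045)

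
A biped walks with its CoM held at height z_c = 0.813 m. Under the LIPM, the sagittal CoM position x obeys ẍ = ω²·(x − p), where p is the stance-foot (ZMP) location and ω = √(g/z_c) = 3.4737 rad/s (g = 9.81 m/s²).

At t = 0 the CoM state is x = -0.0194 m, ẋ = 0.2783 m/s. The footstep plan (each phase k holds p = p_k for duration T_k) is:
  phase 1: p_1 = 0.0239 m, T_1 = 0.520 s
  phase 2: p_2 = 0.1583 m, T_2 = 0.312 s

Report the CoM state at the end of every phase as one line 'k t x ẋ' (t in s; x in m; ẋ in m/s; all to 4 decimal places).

phase 1: p=0.0239, T=0.520, ωT=1.806324, cosh=3.126142, sinh=2.961885; start (x,ẋ)=(-0.019400, 0.278300) → end (x,ẋ)=(0.125833, 0.424505)
phase 2: p=0.1583, T=0.312, ωT=1.083794, cosh=1.647092, sinh=1.308782; start (x,ẋ)=(0.125833, 0.424505) → end (x,ẋ)=(0.264765, 0.551594)

1 0.5200 0.1258 0.4245
2 0.8320 0.2648 0.5516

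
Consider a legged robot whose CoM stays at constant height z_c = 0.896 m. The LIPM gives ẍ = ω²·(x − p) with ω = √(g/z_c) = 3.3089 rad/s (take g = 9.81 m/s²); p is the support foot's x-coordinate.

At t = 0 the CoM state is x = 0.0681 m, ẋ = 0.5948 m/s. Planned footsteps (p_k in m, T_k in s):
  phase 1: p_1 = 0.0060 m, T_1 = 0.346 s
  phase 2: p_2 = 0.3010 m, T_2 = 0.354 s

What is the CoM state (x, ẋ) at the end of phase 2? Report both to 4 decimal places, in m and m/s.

phase 1: p=0.0060, T=0.346, ωT=1.144879, cosh=1.730162, sinh=1.411900; start (x,ẋ)=(0.068100, 0.594800) → end (x,ẋ)=(0.367243, 1.319222)
phase 2: p=0.3010, T=0.354, ωT=1.171351, cosh=1.768148, sinh=1.458200; start (x,ẋ)=(0.367243, 1.319222) → end (x,ẋ)=(0.999495, 2.652203)

x = 0.9995, ẋ = 2.6522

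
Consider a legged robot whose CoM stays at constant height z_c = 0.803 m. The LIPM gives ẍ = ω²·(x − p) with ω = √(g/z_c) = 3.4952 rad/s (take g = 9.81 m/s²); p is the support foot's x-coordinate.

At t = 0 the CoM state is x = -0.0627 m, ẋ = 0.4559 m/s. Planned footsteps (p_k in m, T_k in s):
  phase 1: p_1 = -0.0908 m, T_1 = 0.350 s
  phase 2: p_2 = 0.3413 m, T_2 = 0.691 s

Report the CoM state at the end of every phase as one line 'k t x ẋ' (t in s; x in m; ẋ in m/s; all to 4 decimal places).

phase 1: p=-0.0908, T=0.350, ωT=1.223320, cosh=1.846352, sinh=1.552100; start (x,ẋ)=(-0.062700, 0.455900) → end (x,ẋ)=(0.163532, 0.994191)
phase 2: p=0.3413, T=0.691, ωT=2.415183, cosh=5.640586, sinh=5.551235; start (x,ẋ)=(0.163532, 0.994191) → end (x,ẋ)=(0.917606, 2.158652)

1 0.3500 0.1635 0.9942
2 1.0410 0.9176 2.1587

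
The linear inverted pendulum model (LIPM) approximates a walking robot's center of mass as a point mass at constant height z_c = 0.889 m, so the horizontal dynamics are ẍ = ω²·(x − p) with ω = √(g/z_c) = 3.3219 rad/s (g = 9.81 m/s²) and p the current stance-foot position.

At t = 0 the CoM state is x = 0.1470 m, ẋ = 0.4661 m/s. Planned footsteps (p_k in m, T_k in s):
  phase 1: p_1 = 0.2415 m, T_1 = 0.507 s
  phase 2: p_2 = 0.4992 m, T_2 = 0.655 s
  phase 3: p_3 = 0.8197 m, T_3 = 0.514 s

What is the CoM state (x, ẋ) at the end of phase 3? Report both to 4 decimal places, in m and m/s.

phase 1: p=0.2415, T=0.507, ωT=1.684203, cosh=2.786874, sinh=2.601282; start (x,ẋ)=(0.147000, 0.466100) → end (x,ẋ)=(0.343130, 0.482369)
phase 2: p=0.4992, T=0.655, ωT=2.175845, cosh=4.461567, sinh=4.348055; start (x,ẋ)=(0.343130, 0.482369) → end (x,ẋ)=(0.434257, -0.102130)
phase 3: p=0.8197, T=0.514, ωT=1.707457, cosh=2.848122, sinh=2.666795; start (x,ẋ)=(0.434257, -0.102130) → end (x,ẋ)=(-0.360078, -3.705453)

x = -0.3601, ẋ = -3.7055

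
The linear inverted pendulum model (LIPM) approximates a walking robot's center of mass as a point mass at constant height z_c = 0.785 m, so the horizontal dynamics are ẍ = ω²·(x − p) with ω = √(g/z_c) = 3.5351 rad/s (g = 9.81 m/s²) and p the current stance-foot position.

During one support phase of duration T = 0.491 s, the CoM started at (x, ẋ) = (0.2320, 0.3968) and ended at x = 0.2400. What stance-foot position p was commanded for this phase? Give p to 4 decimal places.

ωT = 3.5351·0.491 = 1.735734; cosh(ωT) = 2.924681, sinh(ωT) = 2.748410
x(T) = p + (x₀−p)·cosh(ωT) + (ẋ₀/ω)·sinh(ωT) ⇒ p·(1 − cosh) = x(T) − x₀·cosh − (ẋ₀/ω)·sinh
numerator   = 0.2400 − (0.2320)·2.924681 − (0.3968/3.5351)·2.748410 = -0.747023
denominator = 1 − 2.924681 = -1.924681
p = -0.747023 / -1.924681 = 0.3881

p = 0.3881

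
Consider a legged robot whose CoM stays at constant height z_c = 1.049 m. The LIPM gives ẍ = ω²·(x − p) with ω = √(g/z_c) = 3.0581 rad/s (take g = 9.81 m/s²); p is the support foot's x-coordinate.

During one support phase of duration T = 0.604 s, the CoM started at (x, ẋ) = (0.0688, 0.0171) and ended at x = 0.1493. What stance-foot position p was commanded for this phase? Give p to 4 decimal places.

ωT = 3.0581·0.604 = 1.847092; cosh(ωT) = 3.249525, sinh(ωT) = 3.091830
x(T) = p + (x₀−p)·cosh(ωT) + (ẋ₀/ω)·sinh(ωT) ⇒ p·(1 − cosh) = x(T) − x₀·cosh − (ẋ₀/ω)·sinh
numerator   = 0.1493 − (0.0688)·3.249525 − (0.0171/3.0581)·3.091830 = -0.091556
denominator = 1 − 3.249525 = -2.249525
p = -0.091556 / -2.249525 = 0.0407

p = 0.0407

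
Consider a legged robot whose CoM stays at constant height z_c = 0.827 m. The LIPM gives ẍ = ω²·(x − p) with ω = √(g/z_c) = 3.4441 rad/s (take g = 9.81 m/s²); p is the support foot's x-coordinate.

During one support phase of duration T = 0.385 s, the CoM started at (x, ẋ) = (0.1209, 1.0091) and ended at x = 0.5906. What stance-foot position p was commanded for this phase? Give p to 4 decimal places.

ωT = 3.4441·0.385 = 1.325979; cosh(ωT) = 2.015706, sinh(ωT) = 1.750163
x(T) = p + (x₀−p)·cosh(ωT) + (ẋ₀/ω)·sinh(ωT) ⇒ p·(1 − cosh) = x(T) − x₀·cosh − (ẋ₀/ω)·sinh
numerator   = 0.5906 − (0.1209)·2.015706 − (1.0091/3.4441)·1.750163 = -0.165886
denominator = 1 − 2.015706 = -1.015706
p = -0.165886 / -1.015706 = 0.1633

p = 0.1633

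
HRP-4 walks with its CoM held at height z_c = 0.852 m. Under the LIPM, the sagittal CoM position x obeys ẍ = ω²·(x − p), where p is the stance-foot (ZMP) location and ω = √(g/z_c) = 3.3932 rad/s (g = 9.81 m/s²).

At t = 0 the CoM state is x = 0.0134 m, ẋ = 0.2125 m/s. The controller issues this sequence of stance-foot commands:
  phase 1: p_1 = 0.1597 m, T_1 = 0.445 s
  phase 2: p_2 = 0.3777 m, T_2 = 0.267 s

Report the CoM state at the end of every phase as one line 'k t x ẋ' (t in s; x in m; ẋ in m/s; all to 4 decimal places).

phase 1: p=0.1597, T=0.445, ωT=1.509974, cosh=2.373764, sinh=2.152849; start (x,ẋ)=(0.013400, 0.212500) → end (x,ẋ)=(-0.052759, -0.564303)
phase 2: p=0.3777, T=0.267, ωT=0.905984, cosh=1.439255, sinh=1.035111; start (x,ẋ)=(-0.052759, -0.564303) → end (x,ẋ)=(-0.413984, -2.324095)

1 0.4450 -0.0528 -0.5643
2 0.7120 -0.4140 -2.3241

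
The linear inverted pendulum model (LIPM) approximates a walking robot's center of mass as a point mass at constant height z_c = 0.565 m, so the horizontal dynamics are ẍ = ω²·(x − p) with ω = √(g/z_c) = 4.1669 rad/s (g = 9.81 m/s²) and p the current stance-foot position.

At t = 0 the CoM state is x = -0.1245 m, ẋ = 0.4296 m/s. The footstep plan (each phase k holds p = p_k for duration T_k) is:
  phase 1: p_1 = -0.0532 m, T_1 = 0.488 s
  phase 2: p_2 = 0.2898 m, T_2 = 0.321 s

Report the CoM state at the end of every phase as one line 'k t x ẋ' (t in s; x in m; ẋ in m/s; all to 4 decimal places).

1 0.4880 0.0569 0.5537
2 0.8090 0.0512 -0.5941

phase 1: p=-0.0532, T=0.488, ωT=2.033447, cosh=3.885631, sinh=3.754748; start (x,ẋ)=(-0.124500, 0.429600) → end (x,ẋ)=(0.056862, 0.553732)
phase 2: p=0.2898, T=0.321, ωT=1.337575, cosh=2.036137, sinh=1.773656; start (x,ẋ)=(0.056862, 0.553732) → end (x,ẋ)=(0.051205, -0.594086)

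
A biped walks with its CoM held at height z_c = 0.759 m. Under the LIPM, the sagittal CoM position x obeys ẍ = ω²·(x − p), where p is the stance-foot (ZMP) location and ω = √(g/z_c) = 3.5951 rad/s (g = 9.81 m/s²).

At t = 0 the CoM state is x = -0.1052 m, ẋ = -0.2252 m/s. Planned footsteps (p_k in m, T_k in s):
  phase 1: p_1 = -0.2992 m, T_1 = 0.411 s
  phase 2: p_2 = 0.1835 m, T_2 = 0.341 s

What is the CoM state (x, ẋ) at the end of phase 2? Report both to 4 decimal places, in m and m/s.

phase 1: p=-0.2992, T=0.411, ωT=1.477586, cosh=2.305271, sinh=2.077083; start (x,ẋ)=(-0.105200, -0.225200) → end (x,ẋ)=(0.017912, 0.929513)
phase 2: p=0.1835, T=0.341, ωT=1.225929, cosh=1.850408, sinh=1.556923; start (x,ẋ)=(0.017912, 0.929513) → end (x,ẋ)=(0.279638, 0.793136)

x = 0.2796, ẋ = 0.7931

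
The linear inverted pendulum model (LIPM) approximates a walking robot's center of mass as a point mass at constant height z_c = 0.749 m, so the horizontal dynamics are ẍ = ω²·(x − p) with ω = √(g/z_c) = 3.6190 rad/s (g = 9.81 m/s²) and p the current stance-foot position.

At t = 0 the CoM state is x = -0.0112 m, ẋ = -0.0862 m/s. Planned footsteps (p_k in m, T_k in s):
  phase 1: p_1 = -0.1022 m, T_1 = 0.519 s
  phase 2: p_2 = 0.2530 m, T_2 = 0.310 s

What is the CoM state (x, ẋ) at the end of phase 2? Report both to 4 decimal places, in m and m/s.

x = 0.3275, ẋ = 0.6674

phase 1: p=-0.1022, T=0.519, ωT=1.878261, cosh=3.347487, sinh=3.194631; start (x,ẋ)=(-0.011200, -0.086200) → end (x,ẋ)=(0.126329, 0.763531)
phase 2: p=0.2530, T=0.310, ωT=1.121890, cosh=1.698158, sinh=1.372494; start (x,ẋ)=(0.126329, 0.763531) → end (x,ẋ)=(0.327460, 0.667416)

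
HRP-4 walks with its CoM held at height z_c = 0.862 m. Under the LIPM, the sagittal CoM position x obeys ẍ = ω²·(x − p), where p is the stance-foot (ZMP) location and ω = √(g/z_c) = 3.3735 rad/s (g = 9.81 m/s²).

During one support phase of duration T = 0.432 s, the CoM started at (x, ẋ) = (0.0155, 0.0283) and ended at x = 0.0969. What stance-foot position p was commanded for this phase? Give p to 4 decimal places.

ωT = 3.3735·0.432 = 1.457352; cosh(ωT) = 2.263712, sinh(ωT) = 2.030860
x(T) = p + (x₀−p)·cosh(ωT) + (ẋ₀/ω)·sinh(ωT) ⇒ p·(1 − cosh) = x(T) − x₀·cosh − (ẋ₀/ω)·sinh
numerator   = 0.0969 − (0.0155)·2.263712 − (0.0283/3.3735)·2.030860 = 0.044776
denominator = 1 − 2.263712 = -1.263712
p = 0.044776 / -1.263712 = -0.0354

p = -0.0354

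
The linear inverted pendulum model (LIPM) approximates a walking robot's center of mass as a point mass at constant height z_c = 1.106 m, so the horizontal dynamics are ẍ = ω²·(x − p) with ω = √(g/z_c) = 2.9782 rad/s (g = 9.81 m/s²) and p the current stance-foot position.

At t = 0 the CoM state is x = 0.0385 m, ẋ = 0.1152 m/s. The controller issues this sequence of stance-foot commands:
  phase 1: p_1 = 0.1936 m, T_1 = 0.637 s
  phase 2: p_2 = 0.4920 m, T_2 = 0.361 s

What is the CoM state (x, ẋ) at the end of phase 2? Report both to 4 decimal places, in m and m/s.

phase 1: p=0.1936, T=0.637, ωT=1.897113, cosh=3.408312, sinh=3.258311; start (x,ẋ)=(0.038500, 0.115200) → end (x,ẋ)=(-0.208994, -1.112438)
phase 2: p=0.4920, T=0.361, ωT=1.075130, cosh=1.635814, sinh=1.294561; start (x,ẋ)=(-0.208994, -1.112438) → end (x,ẋ)=(-1.138249, -4.522396)

x = -1.1382, ẋ = -4.5224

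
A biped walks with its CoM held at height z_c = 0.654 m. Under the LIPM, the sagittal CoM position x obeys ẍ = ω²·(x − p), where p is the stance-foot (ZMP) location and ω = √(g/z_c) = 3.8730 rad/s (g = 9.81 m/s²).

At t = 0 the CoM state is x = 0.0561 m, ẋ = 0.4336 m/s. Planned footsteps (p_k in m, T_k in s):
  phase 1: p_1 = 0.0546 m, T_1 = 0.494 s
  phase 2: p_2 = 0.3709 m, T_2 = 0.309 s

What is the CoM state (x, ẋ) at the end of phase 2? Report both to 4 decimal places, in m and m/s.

phase 1: p=0.0546, T=0.494, ωT=1.913262, cosh=3.461376, sinh=3.313778; start (x,ẋ)=(0.056100, 0.433600) → end (x,ẋ)=(0.430785, 1.520104)
phase 2: p=0.3709, T=0.309, ωT=1.196757, cosh=1.805770, sinh=1.503597; start (x,ẋ)=(0.430785, 1.520104) → end (x,ẋ)=(1.069181, 3.093692)

x = 1.0692, ẋ = 3.0937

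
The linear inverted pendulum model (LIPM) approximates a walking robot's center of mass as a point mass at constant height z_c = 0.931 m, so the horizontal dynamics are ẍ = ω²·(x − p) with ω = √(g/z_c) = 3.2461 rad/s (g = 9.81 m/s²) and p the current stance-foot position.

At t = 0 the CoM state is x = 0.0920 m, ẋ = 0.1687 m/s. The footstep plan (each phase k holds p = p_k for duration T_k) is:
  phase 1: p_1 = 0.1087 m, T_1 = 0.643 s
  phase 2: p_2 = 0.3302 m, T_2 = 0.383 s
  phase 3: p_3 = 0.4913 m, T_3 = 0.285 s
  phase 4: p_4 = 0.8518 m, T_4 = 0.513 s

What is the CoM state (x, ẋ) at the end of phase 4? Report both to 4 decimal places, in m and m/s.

x = 0.2353, ẋ = -1.7244

phase 1: p=0.1087, T=0.643, ωT=2.087242, cosh=4.093339, sinh=3.969311; start (x,ẋ)=(0.092000, 0.168700) → end (x,ẋ)=(0.246627, 0.475371)
phase 2: p=0.3302, T=0.383, ωT=1.243256, cosh=1.877664, sinh=1.589220; start (x,ẋ)=(0.246627, 0.475371) → end (x,ẋ)=(0.406008, 0.461450)
phase 3: p=0.4913, T=0.285, ωT=0.925138, cosh=1.459347, sinh=1.062871; start (x,ẋ)=(0.406008, 0.461450) → end (x,ẋ)=(0.517922, 0.379143)
phase 4: p=0.8518, T=0.513, ωT=1.665249, cosh=2.738067, sinh=2.548924; start (x,ẋ)=(0.517922, 0.379143) → end (x,ẋ)=(0.235334, -1.724404)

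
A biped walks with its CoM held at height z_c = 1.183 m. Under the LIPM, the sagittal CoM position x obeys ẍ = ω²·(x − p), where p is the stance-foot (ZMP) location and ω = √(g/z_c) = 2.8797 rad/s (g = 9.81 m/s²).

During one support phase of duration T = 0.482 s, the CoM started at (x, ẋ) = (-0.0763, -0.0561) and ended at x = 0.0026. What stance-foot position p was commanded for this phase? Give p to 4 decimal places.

ωT = 2.8797·0.482 = 1.388015; cosh(ωT) = 2.128230, sinh(ωT) = 1.878660
x(T) = p + (x₀−p)·cosh(ωT) + (ẋ₀/ω)·sinh(ωT) ⇒ p·(1 − cosh) = x(T) − x₀·cosh − (ẋ₀/ω)·sinh
numerator   = 0.0026 − (-0.0763)·2.128230 − (-0.0561/2.8797)·1.878660 = 0.201582
denominator = 1 − 2.128230 = -1.128230
p = 0.201582 / -1.128230 = -0.1787

p = -0.1787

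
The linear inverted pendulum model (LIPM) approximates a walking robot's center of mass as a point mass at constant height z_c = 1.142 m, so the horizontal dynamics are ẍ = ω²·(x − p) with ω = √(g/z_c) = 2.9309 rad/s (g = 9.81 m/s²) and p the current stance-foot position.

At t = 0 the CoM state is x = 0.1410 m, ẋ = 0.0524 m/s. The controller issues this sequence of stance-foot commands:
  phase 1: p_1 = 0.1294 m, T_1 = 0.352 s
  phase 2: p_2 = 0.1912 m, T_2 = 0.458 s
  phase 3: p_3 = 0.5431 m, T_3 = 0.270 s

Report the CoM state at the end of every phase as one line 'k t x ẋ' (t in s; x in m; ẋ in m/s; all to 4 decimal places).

phase 1: p=0.1294, T=0.352, ωT=1.031677, cosh=1.581088, sinh=1.224679; start (x,ẋ)=(0.141000, 0.052400) → end (x,ẋ)=(0.169636, 0.124486)
phase 2: p=0.1912, T=0.458, ωT=1.342352, cosh=2.044634, sinh=1.783403; start (x,ẋ)=(0.169636, 0.124486) → end (x,ẋ)=(0.222857, 0.141814)
phase 3: p=0.5431, T=0.270, ωT=0.791343, cosh=1.329797, sinh=0.876561; start (x,ẋ)=(0.222857, 0.141814) → end (x,ẋ)=(0.159655, -0.634156)

1 0.3520 0.1696 0.1245
2 0.8100 0.2229 0.1418
3 1.0800 0.1597 -0.6342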